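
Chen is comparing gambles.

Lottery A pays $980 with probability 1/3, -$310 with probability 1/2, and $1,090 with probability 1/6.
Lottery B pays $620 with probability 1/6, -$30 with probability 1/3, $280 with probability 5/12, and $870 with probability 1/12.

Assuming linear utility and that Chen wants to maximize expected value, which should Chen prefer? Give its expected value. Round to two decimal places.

Lottery A = 1/3 × 980 + 1/2 × (-310) + 1/6 × 1090 = 326.6667 − 155 + 181.6667 = 353.3333
Lottery B = 1/6 × 620 + 1/3 × (-30) + 5/12 × 280 + 1/12 × 870 = 103.3333 − 10 + 116.6667 + 72.5 = 282.5

Lottery A ($353.33)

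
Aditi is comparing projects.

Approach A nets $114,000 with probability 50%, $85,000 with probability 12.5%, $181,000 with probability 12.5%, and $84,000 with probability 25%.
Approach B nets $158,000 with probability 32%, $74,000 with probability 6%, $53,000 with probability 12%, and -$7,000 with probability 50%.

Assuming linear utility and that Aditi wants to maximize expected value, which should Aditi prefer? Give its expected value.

Approach A ($111,250)

Approach A = 0.5 × 114000 + 0.125 × 85000 + 0.125 × 181000 + 0.25 × 84000 = 57000 + 10625 + 22625 + 21000 = 111250
Approach B = 0.32 × 158000 + 0.06 × 74000 + 0.12 × 53000 + 0.5 × (-7000) = 50560 + 4440 + 6360 − 3500 = 57860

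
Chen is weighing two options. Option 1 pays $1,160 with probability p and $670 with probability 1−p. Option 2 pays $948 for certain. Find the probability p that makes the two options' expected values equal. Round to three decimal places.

p·1160 + (1−p)·670 = 948
490p + 670 = 948
p = (948 − 670) / 490

p = 0.567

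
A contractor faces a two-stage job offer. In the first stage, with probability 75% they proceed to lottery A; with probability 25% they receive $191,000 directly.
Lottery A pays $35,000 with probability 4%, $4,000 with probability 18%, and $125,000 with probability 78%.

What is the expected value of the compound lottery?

EV(A) = 0.04 × 35000 + 0.18 × 4000 + 0.78 × 125000 = 1400 + 720 + 97500 = 99620
Branch B: 191000 (certain)
Overall = 0.75 × 99620 + 0.25 × 191000 = 74715 + 47750 = 122465

$122,465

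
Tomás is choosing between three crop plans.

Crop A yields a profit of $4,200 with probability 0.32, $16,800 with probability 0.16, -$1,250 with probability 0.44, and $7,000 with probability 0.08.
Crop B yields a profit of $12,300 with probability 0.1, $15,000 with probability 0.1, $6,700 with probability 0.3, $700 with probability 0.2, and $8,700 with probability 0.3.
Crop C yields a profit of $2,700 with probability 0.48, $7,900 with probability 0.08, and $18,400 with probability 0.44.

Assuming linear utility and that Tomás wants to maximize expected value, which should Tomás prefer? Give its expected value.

Crop A = 0.32 × 4200 + 0.16 × 16800 + 0.44 × (-1250) + 0.08 × 7000 = 1344 + 2688 − 550 + 560 = 4042
Crop B = 0.1 × 12300 + 0.1 × 15000 + 0.3 × 6700 + 0.2 × 700 + 0.3 × 8700 = 1230 + 1500 + 2010 + 140 + 2610 = 7490
Crop C = 0.48 × 2700 + 0.08 × 7900 + 0.44 × 18400 = 1296 + 632 + 8096 = 10024

Crop C ($10,024)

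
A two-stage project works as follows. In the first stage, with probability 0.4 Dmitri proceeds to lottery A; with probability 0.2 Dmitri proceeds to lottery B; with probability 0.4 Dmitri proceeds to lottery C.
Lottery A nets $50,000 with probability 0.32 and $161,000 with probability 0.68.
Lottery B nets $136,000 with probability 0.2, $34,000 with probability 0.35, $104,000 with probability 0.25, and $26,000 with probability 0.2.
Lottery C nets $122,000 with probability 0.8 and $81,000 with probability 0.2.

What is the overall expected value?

EV(A) = 0.32 × 50000 + 0.68 × 161000 = 16000 + 109480 = 125480
EV(B) = 0.2 × 136000 + 0.35 × 34000 + 0.25 × 104000 + 0.2 × 26000 = 27200 + 11900 + 26000 + 5200 = 70300
EV(C) = 0.8 × 122000 + 0.2 × 81000 = 97600 + 16200 = 113800
Overall = 0.4 × 125480 + 0.2 × 70300 + 0.4 × 113800 = 50192 + 14060 + 45520 = 109772

$109,772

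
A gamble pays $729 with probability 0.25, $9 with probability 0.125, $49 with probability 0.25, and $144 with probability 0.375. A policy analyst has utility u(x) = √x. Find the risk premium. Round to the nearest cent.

$70.73

E[u] = 0.25·√729 + 0.125·√9 + 0.25·√49 + 0.375·√144 = 0.25·27 + 0.125·3 + 0.25·7 + 0.375·12 = 13.375
CE = (13.375)² = 178.890625
Risk premium = EV − CE = 249.625 − 178.890625 = 70.734375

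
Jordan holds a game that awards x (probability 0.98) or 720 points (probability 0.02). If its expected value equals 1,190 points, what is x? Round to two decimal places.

0.98·x + 0.02·720 = 1190
0.98·x = 1190 − 14.4 = 1175.6
x = 1175.6 / 0.98 = 1199.5918

x = 1199.59 points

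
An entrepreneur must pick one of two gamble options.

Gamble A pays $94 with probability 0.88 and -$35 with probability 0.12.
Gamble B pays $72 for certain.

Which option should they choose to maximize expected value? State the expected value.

Gamble A = 0.88 × 94 + 0.12 × (-35) = 82.72 − 4.2 = 78.52
Gamble B: 72 (certain)

Gamble A ($78.52)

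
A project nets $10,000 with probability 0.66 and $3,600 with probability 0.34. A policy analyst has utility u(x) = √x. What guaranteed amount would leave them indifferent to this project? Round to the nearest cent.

$7,464.96

E[u] = 0.66·√10000 + 0.34·√3600 = 0.66·100 + 0.34·60 = 86.4
CE = (86.4)² = 7464.96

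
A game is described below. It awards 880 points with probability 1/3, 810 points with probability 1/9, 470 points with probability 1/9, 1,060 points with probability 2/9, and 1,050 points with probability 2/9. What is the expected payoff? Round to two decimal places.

EV = 1/3 × 880 + 1/9 × 810 + 1/9 × 470 + 2/9 × 1060 + 2/9 × 1050 = 293.3333 + 90 + 52.2222 + 235.5556 + 233.3333 = 904.4444

904.44 points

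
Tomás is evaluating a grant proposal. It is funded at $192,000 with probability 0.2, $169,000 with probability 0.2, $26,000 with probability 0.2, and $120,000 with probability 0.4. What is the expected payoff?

EV = 0.2 × 192000 + 0.2 × 169000 + 0.2 × 26000 + 0.4 × 120000 = 38400 + 33800 + 5200 + 48000 = 125400

$125,400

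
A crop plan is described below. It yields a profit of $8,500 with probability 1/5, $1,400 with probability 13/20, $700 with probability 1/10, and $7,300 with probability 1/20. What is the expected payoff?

$3,045

EV = 1/5 × 8500 + 13/20 × 1400 + 1/10 × 700 + 1/20 × 7300 = 1700 + 910 + 70 + 365 = 3045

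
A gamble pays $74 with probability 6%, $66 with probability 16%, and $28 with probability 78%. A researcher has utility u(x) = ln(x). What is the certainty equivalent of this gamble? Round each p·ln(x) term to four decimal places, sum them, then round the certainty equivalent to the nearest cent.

E[u] = 0.06·ln(74) + 0.16·ln(66) + 0.78·ln(28) = 0.2582 + 0.6703 + 2.5991 = 3.5276
CE = e^3.5276 ≈ 34.04

$34.04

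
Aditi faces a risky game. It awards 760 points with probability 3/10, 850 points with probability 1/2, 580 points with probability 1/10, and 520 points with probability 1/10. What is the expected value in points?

763 points

EV = 3/10 × 760 + 1/2 × 850 + 1/10 × 580 + 1/10 × 520 = 228 + 425 + 58 + 52 = 763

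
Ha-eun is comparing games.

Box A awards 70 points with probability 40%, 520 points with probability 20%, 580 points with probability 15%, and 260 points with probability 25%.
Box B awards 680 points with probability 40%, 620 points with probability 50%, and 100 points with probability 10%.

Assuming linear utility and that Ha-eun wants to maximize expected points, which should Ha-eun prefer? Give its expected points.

Box A = 0.4 × 70 + 0.2 × 520 + 0.15 × 580 + 0.25 × 260 = 28 + 104 + 87 + 65 = 284
Box B = 0.4 × 680 + 0.5 × 620 + 0.1 × 100 = 272 + 310 + 10 = 592

Box B (592 points)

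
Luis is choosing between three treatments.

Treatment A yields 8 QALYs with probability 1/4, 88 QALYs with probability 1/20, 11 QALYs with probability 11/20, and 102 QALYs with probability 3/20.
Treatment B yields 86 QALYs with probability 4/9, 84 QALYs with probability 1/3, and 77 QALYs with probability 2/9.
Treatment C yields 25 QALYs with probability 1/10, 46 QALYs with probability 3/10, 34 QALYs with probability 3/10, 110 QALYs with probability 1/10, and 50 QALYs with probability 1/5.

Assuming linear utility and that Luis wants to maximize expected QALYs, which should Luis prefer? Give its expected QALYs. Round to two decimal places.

Treatment A = 1/4 × 8 + 1/20 × 88 + 11/20 × 11 + 3/20 × 102 = 2 + 4.4 + 6.05 + 15.3 = 27.75
Treatment B = 4/9 × 86 + 1/3 × 84 + 2/9 × 77 = 38.2222 + 28 + 17.1111 = 83.3333
Treatment C = 1/10 × 25 + 3/10 × 46 + 3/10 × 34 + 1/10 × 110 + 1/5 × 50 = 2.5 + 13.8 + 10.2 + 11 + 10 = 47.5

Treatment B (83.33 QALYs)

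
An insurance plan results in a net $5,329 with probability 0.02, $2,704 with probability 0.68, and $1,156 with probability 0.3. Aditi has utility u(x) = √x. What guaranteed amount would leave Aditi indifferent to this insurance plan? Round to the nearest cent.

$2,210.88

E[u] = 0.02·√5329 + 0.68·√2704 + 0.3·√1156 = 0.02·73 + 0.68·52 + 0.3·34 = 47.02
CE = (47.02)² = 2210.8804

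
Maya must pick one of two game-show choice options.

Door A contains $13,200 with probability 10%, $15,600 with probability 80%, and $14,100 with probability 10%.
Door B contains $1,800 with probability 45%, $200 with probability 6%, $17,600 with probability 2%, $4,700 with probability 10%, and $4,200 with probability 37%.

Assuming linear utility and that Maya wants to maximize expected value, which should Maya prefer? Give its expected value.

Door A ($15,210)

Door A = 0.1 × 13200 + 0.8 × 15600 + 0.1 × 14100 = 1320 + 12480 + 1410 = 15210
Door B = 0.45 × 1800 + 0.06 × 200 + 0.02 × 17600 + 0.1 × 4700 + 0.37 × 4200 = 810 + 12 + 352 + 470 + 1554 = 3198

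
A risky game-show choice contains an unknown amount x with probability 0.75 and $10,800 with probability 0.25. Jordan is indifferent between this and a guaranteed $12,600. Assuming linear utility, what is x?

x = $13,200

0.75·x + 0.25·10800 = 12600
0.75·x = 12600 − 2700 = 9900
x = 9900 / 0.75 = 13200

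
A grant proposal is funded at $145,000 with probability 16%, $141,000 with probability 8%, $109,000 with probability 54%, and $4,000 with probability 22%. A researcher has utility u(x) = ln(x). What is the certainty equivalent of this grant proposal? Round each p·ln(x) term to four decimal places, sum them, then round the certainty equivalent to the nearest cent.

$56,285.94

E[u] = 0.16·ln(145000) + 0.08·ln(141000) + 0.54·ln(109000) + 0.22·ln(4000) = 1.9015 + 0.9485 + 6.2635 + 1.8247 = 10.9382
CE = e^10.9382 ≈ 56285.94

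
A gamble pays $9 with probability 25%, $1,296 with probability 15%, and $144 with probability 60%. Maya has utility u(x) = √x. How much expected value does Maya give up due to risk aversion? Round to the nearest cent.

$104.83

E[u] = 0.25·√9 + 0.15·√1296 + 0.6·√144 = 0.25·3 + 0.15·36 + 0.6·12 = 13.35
CE = (13.35)² = 178.2225
Risk premium = EV − CE = 283.05 − 178.2225 = 104.8275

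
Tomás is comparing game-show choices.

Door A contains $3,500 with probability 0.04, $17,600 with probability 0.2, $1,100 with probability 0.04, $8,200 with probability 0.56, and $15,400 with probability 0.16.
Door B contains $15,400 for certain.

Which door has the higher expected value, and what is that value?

Door B ($15,400)

Door A = 0.04 × 3500 + 0.2 × 17600 + 0.04 × 1100 + 0.56 × 8200 + 0.16 × 15400 = 140 + 3520 + 44 + 4592 + 2464 = 10760
Door B: 15400 (certain)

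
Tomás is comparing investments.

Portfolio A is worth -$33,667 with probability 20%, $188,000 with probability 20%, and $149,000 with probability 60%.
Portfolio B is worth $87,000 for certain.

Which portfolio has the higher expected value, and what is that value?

Portfolio A = 0.2 × (-33667) + 0.2 × 188000 + 0.6 × 149000 = -6733.4 + 37600 + 89400 = 120266.6
Portfolio B: 87000 (certain)

Portfolio A ($120,266.60)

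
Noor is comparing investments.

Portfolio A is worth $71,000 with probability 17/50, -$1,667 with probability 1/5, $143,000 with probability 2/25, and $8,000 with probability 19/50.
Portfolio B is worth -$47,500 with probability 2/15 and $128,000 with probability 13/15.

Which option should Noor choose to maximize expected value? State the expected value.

Portfolio B ($104,600)

Portfolio A = 17/50 × 71000 + 1/5 × (-1667) + 2/25 × 143000 + 19/50 × 8000 = 24140 − 333.4 + 11440 + 3040 = 38286.6
Portfolio B = 2/15 × (-47500) + 13/15 × 128000 = -6333.3333 + 110933.3333 = 104600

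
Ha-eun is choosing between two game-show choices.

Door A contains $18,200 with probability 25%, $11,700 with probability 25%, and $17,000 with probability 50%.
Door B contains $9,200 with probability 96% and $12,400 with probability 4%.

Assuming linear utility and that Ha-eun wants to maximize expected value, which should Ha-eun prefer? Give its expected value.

Door A = 0.25 × 18200 + 0.25 × 11700 + 0.5 × 17000 = 4550 + 2925 + 8500 = 15975
Door B = 0.96 × 9200 + 0.04 × 12400 = 8832 + 496 = 9328

Door A ($15,975)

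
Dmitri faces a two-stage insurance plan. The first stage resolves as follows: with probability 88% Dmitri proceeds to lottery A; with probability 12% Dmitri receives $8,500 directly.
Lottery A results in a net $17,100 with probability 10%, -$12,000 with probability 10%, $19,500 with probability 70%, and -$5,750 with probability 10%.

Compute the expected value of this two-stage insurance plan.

EV(A) = 0.1 × 17100 + 0.1 × (-12000) + 0.7 × 19500 + 0.1 × (-5750) = 1710 − 1200 + 13650 − 575 = 13585
Branch B: 8500 (certain)
Overall = 0.88 × 13585 + 0.12 × 8500 = 11954.8 + 1020 = 12974.8

$12,974.80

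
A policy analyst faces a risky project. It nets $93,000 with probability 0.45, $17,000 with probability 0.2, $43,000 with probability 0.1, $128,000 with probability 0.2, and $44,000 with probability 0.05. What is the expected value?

$77,350

EV = 0.45 × 93000 + 0.2 × 17000 + 0.1 × 43000 + 0.2 × 128000 + 0.05 × 44000 = 41850 + 3400 + 4300 + 25600 + 2200 = 77350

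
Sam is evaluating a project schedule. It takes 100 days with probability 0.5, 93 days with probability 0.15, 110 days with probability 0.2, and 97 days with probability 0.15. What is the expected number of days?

100.5 days

EV = 0.5 × 100 + 0.15 × 93 + 0.2 × 110 + 0.15 × 97 = 50 + 13.95 + 22 + 14.55 = 100.5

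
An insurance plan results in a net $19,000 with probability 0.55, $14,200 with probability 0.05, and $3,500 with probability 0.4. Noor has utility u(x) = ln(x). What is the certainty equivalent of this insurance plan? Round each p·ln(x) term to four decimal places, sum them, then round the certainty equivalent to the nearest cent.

$9,517.62

E[u] = 0.55·ln(19000) + 0.05·ln(14200) + 0.4·ln(3500) = 5.4187 + 0.4780 + 3.2642 = 9.1609
CE = e^9.1609 ≈ 9517.62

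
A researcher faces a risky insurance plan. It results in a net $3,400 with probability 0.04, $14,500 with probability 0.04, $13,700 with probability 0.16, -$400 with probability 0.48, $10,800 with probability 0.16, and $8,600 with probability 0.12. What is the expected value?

$5,476

EV = 0.04 × 3400 + 0.04 × 14500 + 0.16 × 13700 + 0.48 × (-400) + 0.16 × 10800 + 0.12 × 8600 = 136 + 580 + 2192 − 192 + 1728 + 1032 = 5476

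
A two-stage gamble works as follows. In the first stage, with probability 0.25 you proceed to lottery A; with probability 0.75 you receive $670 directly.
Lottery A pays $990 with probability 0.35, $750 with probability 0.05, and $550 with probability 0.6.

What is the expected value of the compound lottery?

$681

EV(A) = 0.35 × 990 + 0.05 × 750 + 0.6 × 550 = 346.5 + 37.5 + 330 = 714
Branch B: 670 (certain)
Overall = 0.25 × 714 + 0.75 × 670 = 178.5 + 502.5 = 681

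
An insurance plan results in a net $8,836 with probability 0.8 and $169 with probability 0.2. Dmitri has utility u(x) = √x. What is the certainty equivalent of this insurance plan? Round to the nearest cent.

$6,052.84

E[u] = 0.8·√8836 + 0.2·√169 = 0.8·94 + 0.2·13 = 77.8
CE = (77.8)² = 6052.84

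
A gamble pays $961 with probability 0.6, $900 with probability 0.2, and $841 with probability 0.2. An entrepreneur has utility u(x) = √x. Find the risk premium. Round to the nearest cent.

E[u] = 0.6·√961 + 0.2·√900 + 0.2·√841 = 0.6·31 + 0.2·30 + 0.2·29 = 30.4
CE = (30.4)² = 924.16
Risk premium = EV − CE = 924.8 − 924.16 = 0.64

$0.64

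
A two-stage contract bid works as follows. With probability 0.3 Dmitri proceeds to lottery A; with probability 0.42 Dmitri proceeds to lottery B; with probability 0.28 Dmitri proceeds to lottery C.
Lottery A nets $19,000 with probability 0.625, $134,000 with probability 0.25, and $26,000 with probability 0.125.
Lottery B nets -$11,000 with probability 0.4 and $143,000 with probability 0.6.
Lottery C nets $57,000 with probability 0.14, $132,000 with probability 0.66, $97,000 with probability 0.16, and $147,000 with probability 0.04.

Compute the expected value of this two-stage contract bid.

EV(A) = 0.625 × 19000 + 0.25 × 134000 + 0.125 × 26000 = 11875 + 33500 + 3250 = 48625
EV(B) = 0.4 × (-11000) + 0.6 × 143000 = -4400 + 85800 = 81400
EV(C) = 0.14 × 57000 + 0.66 × 132000 + 0.16 × 97000 + 0.04 × 147000 = 7980 + 87120 + 15520 + 5880 = 116500
Overall = 0.3 × 48625 + 0.42 × 81400 + 0.28 × 116500 = 14587.5 + 34188 + 32620 = 81395.5

$81,395.50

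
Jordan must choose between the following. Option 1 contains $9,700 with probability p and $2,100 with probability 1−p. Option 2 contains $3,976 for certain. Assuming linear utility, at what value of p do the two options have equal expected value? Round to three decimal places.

p = 0.247

p·9700 + (1−p)·2100 = 3976
7600p + 2100 = 3976
p = (3976 − 2100) / 7600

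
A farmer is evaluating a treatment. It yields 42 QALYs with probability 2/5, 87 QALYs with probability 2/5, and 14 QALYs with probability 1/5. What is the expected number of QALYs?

EV = 2/5 × 42 + 2/5 × 87 + 1/5 × 14 = 16.8 + 34.8 + 2.8 = 54.4

54.4 QALYs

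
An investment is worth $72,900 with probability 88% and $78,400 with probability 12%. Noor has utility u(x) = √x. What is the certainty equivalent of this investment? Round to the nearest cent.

E[u] = 0.88·√72900 + 0.12·√78400 = 0.88·270 + 0.12·280 = 271.2
CE = (271.2)² = 73549.44

$73,549.44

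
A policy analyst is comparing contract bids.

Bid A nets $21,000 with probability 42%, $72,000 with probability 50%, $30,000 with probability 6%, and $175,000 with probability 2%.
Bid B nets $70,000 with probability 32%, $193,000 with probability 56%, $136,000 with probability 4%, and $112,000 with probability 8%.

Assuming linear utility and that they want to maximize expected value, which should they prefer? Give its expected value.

Bid A = 0.42 × 21000 + 0.5 × 72000 + 0.06 × 30000 + 0.02 × 175000 = 8820 + 36000 + 1800 + 3500 = 50120
Bid B = 0.32 × 70000 + 0.56 × 193000 + 0.04 × 136000 + 0.08 × 112000 = 22400 + 108080 + 5440 + 8960 = 144880

Bid B ($144,880)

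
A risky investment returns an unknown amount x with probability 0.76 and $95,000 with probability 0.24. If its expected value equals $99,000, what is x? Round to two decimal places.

0.76·x + 0.24·95000 = 99000
0.76·x = 99000 − 22800 = 76200
x = 76200 / 0.76 = 100263.1579

x = $100,263.16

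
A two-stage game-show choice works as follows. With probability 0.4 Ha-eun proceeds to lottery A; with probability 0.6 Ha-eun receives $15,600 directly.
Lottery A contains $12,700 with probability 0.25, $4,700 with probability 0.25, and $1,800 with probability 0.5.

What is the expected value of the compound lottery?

EV(A) = 0.25 × 12700 + 0.25 × 4700 + 0.5 × 1800 = 3175 + 1175 + 900 = 5250
Branch B: 15600 (certain)
Overall = 0.4 × 5250 + 0.6 × 15600 = 2100 + 9360 = 11460

$11,460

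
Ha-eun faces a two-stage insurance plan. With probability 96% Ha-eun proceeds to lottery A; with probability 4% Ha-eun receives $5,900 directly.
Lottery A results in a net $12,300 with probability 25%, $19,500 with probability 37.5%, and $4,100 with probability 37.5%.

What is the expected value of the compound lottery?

EV(A) = 0.25 × 12300 + 0.375 × 19500 + 0.375 × 4100 = 3075 + 7312.5 + 1537.5 = 11925
Branch B: 5900 (certain)
Overall = 0.96 × 11925 + 0.04 × 5900 = 11448 + 236 = 11684

$11,684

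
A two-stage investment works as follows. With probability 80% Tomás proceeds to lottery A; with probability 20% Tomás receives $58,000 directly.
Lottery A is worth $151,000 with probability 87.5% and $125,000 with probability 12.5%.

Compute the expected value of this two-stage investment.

EV(A) = 0.875 × 151000 + 0.125 × 125000 = 132125 + 15625 = 147750
Branch B: 58000 (certain)
Overall = 0.8 × 147750 + 0.2 × 58000 = 118200 + 11600 = 129800

$129,800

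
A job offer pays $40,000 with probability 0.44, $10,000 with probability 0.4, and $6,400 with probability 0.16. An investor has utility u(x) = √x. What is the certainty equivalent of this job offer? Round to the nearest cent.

$19,824.64

E[u] = 0.44·√40000 + 0.4·√10000 + 0.16·√6400 = 0.44·200 + 0.4·100 + 0.16·80 = 140.8
CE = (140.8)² = 19824.64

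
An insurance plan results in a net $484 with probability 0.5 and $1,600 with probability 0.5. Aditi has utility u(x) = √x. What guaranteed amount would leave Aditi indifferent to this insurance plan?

E[u] = 0.5·√484 + 0.5·√1600 = 0.5·22 + 0.5·40 = 31
CE = (31)² = 961

$961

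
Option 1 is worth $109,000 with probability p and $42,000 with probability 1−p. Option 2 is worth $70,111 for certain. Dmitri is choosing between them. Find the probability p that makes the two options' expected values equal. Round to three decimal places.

p = 0.420

p·109000 + (1−p)·42000 = 70111
67000p + 42000 = 70111
p = (70111 − 42000) / 67000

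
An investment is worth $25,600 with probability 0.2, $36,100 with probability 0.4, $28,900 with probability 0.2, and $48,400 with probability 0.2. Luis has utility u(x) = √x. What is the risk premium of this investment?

$424

E[u] = 0.2·√25600 + 0.4·√36100 + 0.2·√28900 + 0.2·√48400 = 0.2·160 + 0.4·190 + 0.2·170 + 0.2·220 = 186
CE = (186)² = 34596
Risk premium = EV − CE = 35020 − 34596 = 424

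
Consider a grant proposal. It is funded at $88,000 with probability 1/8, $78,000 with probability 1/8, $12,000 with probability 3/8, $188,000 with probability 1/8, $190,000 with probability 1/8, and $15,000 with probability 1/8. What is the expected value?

EV = 1/8 × 88000 + 1/8 × 78000 + 3/8 × 12000 + 1/8 × 188000 + 1/8 × 190000 + 1/8 × 15000 = 11000 + 9750 + 4500 + 23500 + 23750 + 1875 = 74375

$74,375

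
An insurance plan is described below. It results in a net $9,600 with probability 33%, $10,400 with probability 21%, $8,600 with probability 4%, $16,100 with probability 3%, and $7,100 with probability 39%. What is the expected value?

$8,948

EV = 0.33 × 9600 + 0.21 × 10400 + 0.04 × 8600 + 0.03 × 16100 + 0.39 × 7100 = 3168 + 2184 + 344 + 483 + 2769 = 8948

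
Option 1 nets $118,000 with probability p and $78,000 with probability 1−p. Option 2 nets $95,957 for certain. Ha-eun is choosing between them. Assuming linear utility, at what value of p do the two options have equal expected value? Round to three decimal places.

p·118000 + (1−p)·78000 = 95957
40000p + 78000 = 95957
p = (95957 − 78000) / 40000

p = 0.449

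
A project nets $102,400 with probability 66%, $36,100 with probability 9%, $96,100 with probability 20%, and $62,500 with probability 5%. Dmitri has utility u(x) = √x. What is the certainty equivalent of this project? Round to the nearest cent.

$91,687.84

E[u] = 0.66·√102400 + 0.09·√36100 + 0.2·√96100 + 0.05·√62500 = 0.66·320 + 0.09·190 + 0.2·310 + 0.05·250 = 302.8
CE = (302.8)² = 91687.84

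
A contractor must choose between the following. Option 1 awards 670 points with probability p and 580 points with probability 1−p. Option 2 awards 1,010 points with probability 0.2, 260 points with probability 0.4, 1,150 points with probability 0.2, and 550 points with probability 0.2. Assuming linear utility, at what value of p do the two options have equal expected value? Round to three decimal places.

p = 0.733

EV(Option 2) = 0.2 × 1010 + 0.4 × 260 + 0.2 × 1150 + 0.2 × 550 = 202 + 104 + 230 + 110 = 646
p·670 + (1−p)·580 = 646
90p + 580 = 646
p = (646 − 580) / 90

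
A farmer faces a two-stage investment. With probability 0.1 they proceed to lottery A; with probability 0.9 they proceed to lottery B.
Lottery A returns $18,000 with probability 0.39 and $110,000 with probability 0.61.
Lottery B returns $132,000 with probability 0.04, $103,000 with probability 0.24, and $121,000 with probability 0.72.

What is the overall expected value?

$112,820

EV(A) = 0.39 × 18000 + 0.61 × 110000 = 7020 + 67100 = 74120
EV(B) = 0.04 × 132000 + 0.24 × 103000 + 0.72 × 121000 = 5280 + 24720 + 87120 = 117120
Overall = 0.1 × 74120 + 0.9 × 117120 = 7412 + 105408 = 112820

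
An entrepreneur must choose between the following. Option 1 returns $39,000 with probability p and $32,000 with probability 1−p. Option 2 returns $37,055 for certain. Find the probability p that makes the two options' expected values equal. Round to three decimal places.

p·39000 + (1−p)·32000 = 37055
7000p + 32000 = 37055
p = (37055 − 32000) / 7000

p = 0.722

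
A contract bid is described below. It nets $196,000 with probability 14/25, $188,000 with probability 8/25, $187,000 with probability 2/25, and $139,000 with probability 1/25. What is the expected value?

$190,440

EV = 14/25 × 196000 + 8/25 × 188000 + 2/25 × 187000 + 1/25 × 139000 = 109760 + 60160 + 14960 + 5560 = 190440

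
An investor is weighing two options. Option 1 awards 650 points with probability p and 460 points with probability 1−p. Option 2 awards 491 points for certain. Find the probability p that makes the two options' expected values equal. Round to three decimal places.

p = 0.163

p·650 + (1−p)·460 = 491
190p + 460 = 491
p = (491 − 460) / 190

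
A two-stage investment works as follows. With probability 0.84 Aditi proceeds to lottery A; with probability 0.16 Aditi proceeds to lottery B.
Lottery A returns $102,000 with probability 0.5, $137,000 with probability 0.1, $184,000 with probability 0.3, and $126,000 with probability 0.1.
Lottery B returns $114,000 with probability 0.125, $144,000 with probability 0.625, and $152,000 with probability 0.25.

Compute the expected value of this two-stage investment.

EV(A) = 0.5 × 102000 + 0.1 × 137000 + 0.3 × 184000 + 0.1 × 126000 = 51000 + 13700 + 55200 + 12600 = 132500
EV(B) = 0.125 × 114000 + 0.625 × 144000 + 0.25 × 152000 = 14250 + 90000 + 38000 = 142250
Overall = 0.84 × 132500 + 0.16 × 142250 = 111300 + 22760 = 134060

$134,060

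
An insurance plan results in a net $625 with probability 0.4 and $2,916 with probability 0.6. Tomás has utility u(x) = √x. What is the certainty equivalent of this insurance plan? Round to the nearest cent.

E[u] = 0.4·√625 + 0.6·√2916 = 0.4·25 + 0.6·54 = 42.4
CE = (42.4)² = 1797.76

$1,797.76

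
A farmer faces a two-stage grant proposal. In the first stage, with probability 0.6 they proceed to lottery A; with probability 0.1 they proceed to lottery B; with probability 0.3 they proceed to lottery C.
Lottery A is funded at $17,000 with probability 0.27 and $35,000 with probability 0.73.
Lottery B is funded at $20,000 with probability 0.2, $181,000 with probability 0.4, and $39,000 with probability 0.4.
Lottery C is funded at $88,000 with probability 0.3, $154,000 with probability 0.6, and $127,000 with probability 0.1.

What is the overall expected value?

EV(A) = 0.27 × 17000 + 0.73 × 35000 = 4590 + 25550 = 30140
EV(B) = 0.2 × 20000 + 0.4 × 181000 + 0.4 × 39000 = 4000 + 72400 + 15600 = 92000
EV(C) = 0.3 × 88000 + 0.6 × 154000 + 0.1 × 127000 = 26400 + 92400 + 12700 = 131500
Overall = 0.6 × 30140 + 0.1 × 92000 + 0.3 × 131500 = 18084 + 9200 + 39450 = 66734

$66,734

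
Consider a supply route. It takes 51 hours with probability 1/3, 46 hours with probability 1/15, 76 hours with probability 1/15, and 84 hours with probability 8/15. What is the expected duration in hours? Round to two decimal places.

69.93 hours

EV = 1/3 × 51 + 1/15 × 46 + 1/15 × 76 + 8/15 × 84 = 17 + 3.0667 + 5.0667 + 44.8 = 69.9333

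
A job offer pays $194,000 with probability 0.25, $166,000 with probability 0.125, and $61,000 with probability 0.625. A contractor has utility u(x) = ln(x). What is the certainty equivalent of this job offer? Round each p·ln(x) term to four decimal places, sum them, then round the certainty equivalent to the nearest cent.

E[u] = 0.25·ln(194000) + 0.125·ln(166000) + 0.625·ln(61000) = 3.0439 + 1.5025 + 6.8866 = 11.4330
CE = e^11.4330 ≈ 92318.52

$92,318.52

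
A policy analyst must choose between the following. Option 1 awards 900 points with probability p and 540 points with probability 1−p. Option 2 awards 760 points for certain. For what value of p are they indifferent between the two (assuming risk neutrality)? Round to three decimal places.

p = 0.611

p·900 + (1−p)·540 = 760
360p + 540 = 760
p = (760 − 540) / 360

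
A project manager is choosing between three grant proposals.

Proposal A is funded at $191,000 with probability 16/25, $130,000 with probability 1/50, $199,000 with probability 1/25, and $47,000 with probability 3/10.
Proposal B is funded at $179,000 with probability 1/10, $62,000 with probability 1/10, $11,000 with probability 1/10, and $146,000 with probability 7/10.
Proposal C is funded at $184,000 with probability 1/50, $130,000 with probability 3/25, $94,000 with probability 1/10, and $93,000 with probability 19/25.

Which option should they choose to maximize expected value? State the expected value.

Proposal A = 16/25 × 191000 + 1/50 × 130000 + 1/25 × 199000 + 3/10 × 47000 = 122240 + 2600 + 7960 + 14100 = 146900
Proposal B = 1/10 × 179000 + 1/10 × 62000 + 1/10 × 11000 + 7/10 × 146000 = 17900 + 6200 + 1100 + 102200 = 127400
Proposal C = 1/50 × 184000 + 3/25 × 130000 + 1/10 × 94000 + 19/25 × 93000 = 3680 + 15600 + 9400 + 70680 = 99360

Proposal A ($146,900)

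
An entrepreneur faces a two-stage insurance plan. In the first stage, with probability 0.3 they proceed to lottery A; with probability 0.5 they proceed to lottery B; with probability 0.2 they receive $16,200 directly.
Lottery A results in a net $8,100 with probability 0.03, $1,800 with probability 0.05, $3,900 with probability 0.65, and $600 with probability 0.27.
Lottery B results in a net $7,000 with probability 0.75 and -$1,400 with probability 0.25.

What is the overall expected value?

$6,599

EV(A) = 0.03 × 8100 + 0.05 × 1800 + 0.65 × 3900 + 0.27 × 600 = 243 + 90 + 2535 + 162 = 3030
EV(B) = 0.75 × 7000 + 0.25 × (-1400) = 5250 − 350 = 4900
Branch C: 16200 (certain)
Overall = 0.3 × 3030 + 0.5 × 4900 + 0.2 × 16200 = 909 + 2450 + 3240 = 6599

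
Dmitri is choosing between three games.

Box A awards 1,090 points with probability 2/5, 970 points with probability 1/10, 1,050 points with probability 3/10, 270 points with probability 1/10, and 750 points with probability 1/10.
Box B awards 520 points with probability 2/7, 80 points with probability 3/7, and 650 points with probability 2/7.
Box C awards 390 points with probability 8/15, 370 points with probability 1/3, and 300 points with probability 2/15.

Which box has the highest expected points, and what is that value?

Box A (950 points)

Box A = 2/5 × 1090 + 1/10 × 970 + 3/10 × 1050 + 1/10 × 270 + 1/10 × 750 = 436 + 97 + 315 + 27 + 75 = 950
Box B = 2/7 × 520 + 3/7 × 80 + 2/7 × 650 = 148.5714 + 34.2857 + 185.7143 = 368.5714
Box C = 8/15 × 390 + 1/3 × 370 + 2/15 × 300 = 208 + 123.3333 + 40 = 371.3333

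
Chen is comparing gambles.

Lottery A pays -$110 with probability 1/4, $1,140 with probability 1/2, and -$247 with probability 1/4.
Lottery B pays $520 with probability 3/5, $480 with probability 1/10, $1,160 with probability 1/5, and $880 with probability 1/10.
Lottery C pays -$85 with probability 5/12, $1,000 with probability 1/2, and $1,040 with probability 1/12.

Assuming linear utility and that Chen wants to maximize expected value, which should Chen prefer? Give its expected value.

Lottery A = 1/4 × (-110) + 1/2 × 1140 + 1/4 × (-247) = -27.5 + 570 − 61.75 = 480.75
Lottery B = 3/5 × 520 + 1/10 × 480 + 1/5 × 1160 + 1/10 × 880 = 312 + 48 + 232 + 88 = 680
Lottery C = 5/12 × (-85) + 1/2 × 1000 + 1/12 × 1040 = -35.4167 + 500 + 86.6667 = 551.25

Lottery B ($680)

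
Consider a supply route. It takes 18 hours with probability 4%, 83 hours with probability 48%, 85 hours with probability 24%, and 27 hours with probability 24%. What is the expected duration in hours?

EV = 0.04 × 18 + 0.48 × 83 + 0.24 × 85 + 0.24 × 27 = 0.72 + 39.84 + 20.4 + 6.48 = 67.44

67.44 hours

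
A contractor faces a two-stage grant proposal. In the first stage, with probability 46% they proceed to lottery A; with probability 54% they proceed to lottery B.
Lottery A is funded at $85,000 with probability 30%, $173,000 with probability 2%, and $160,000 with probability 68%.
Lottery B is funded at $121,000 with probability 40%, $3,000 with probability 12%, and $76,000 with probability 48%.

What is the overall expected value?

$109,399.20

EV(A) = 0.3 × 85000 + 0.02 × 173000 + 0.68 × 160000 = 25500 + 3460 + 108800 = 137760
EV(B) = 0.4 × 121000 + 0.12 × 3000 + 0.48 × 76000 = 48400 + 360 + 36480 = 85240
Overall = 0.46 × 137760 + 0.54 × 85240 = 63369.6 + 46029.6 = 109399.2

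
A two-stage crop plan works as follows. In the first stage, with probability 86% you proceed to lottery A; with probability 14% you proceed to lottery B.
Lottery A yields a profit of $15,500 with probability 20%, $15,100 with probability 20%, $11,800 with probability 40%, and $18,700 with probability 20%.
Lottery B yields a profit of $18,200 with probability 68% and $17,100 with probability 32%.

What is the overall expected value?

EV(A) = 0.2 × 15500 + 0.2 × 15100 + 0.4 × 11800 + 0.2 × 18700 = 3100 + 3020 + 4720 + 3740 = 14580
EV(B) = 0.68 × 18200 + 0.32 × 17100 = 12376 + 5472 = 17848
Overall = 0.86 × 14580 + 0.14 × 17848 = 12538.8 + 2498.72 = 15037.52

$15,037.52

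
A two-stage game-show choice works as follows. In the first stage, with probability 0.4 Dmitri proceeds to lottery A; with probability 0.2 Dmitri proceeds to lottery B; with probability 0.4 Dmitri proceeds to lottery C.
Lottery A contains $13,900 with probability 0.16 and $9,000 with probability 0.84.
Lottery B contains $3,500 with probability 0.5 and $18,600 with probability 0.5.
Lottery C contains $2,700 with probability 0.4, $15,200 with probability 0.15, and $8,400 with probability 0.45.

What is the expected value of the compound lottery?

EV(A) = 0.16 × 13900 + 0.84 × 9000 = 2224 + 7560 = 9784
EV(B) = 0.5 × 3500 + 0.5 × 18600 = 1750 + 9300 = 11050
EV(C) = 0.4 × 2700 + 0.15 × 15200 + 0.45 × 8400 = 1080 + 2280 + 3780 = 7140
Overall = 0.4 × 9784 + 0.2 × 11050 + 0.4 × 7140 = 3913.6 + 2210 + 2856 = 8979.6

$8,979.60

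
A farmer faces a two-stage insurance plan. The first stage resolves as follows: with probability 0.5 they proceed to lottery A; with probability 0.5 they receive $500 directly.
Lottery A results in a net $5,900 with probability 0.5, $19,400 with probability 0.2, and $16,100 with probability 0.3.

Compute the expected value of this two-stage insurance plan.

EV(A) = 0.5 × 5900 + 0.2 × 19400 + 0.3 × 16100 = 2950 + 3880 + 4830 = 11660
Branch B: 500 (certain)
Overall = 0.5 × 11660 + 0.5 × 500 = 5830 + 250 = 6080

$6,080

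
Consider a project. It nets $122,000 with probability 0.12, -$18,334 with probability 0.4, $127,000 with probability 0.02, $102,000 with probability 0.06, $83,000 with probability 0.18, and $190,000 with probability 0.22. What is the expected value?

$72,706.40

EV = 0.12 × 122000 + 0.4 × (-18334) + 0.02 × 127000 + 0.06 × 102000 + 0.18 × 83000 + 0.22 × 190000 = 14640 − 7333.6 + 2540 + 6120 + 14940 + 41800 = 72706.4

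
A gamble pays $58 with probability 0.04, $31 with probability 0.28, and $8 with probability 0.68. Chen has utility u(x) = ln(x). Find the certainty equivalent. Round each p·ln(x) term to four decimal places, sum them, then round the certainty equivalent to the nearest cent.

$12.65

E[u] = 0.04·ln(58) + 0.28·ln(31) + 0.68·ln(8) = 0.1624 + 0.9615 + 1.4140 = 2.5379
CE = e^2.5379 ≈ 12.65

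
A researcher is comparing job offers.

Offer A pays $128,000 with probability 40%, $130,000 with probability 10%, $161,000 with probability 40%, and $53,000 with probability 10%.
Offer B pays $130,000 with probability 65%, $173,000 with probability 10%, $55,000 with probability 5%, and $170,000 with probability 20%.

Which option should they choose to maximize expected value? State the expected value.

Offer A = 0.4 × 128000 + 0.1 × 130000 + 0.4 × 161000 + 0.1 × 53000 = 51200 + 13000 + 64400 + 5300 = 133900
Offer B = 0.65 × 130000 + 0.1 × 173000 + 0.05 × 55000 + 0.2 × 170000 = 84500 + 17300 + 2750 + 34000 = 138550

Offer B ($138,550)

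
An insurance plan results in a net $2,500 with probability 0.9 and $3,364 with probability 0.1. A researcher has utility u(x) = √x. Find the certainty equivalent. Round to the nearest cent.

E[u] = 0.9·√2500 + 0.1·√3364 = 0.9·50 + 0.1·58 = 50.8
CE = (50.8)² = 2580.64

$2,580.64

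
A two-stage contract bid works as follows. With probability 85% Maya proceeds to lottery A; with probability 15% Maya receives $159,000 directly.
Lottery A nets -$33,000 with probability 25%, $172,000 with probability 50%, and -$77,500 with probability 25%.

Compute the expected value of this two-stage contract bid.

$73,468.75

EV(A) = 0.25 × (-33000) + 0.5 × 172000 + 0.25 × (-77500) = -8250 + 86000 − 19375 = 58375
Branch B: 159000 (certain)
Overall = 0.85 × 58375 + 0.15 × 159000 = 49618.75 + 23850 = 73468.75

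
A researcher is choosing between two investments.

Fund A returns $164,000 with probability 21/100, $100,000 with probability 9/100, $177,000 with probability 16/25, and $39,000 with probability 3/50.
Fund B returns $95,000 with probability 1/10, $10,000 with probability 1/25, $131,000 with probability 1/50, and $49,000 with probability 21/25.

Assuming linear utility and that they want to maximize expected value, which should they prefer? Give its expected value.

Fund A = 21/100 × 164000 + 9/100 × 100000 + 16/25 × 177000 + 3/50 × 39000 = 34440 + 9000 + 113280 + 2340 = 159060
Fund B = 1/10 × 95000 + 1/25 × 10000 + 1/50 × 131000 + 21/25 × 49000 = 9500 + 400 + 2620 + 41160 = 53680

Fund A ($159,060)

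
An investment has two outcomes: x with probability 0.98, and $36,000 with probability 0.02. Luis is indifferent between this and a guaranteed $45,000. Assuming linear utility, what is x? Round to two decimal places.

0.98·x + 0.02·36000 = 45000
0.98·x = 45000 − 720 = 44280
x = 44280 / 0.98 = 45183.6735

x = $45,183.67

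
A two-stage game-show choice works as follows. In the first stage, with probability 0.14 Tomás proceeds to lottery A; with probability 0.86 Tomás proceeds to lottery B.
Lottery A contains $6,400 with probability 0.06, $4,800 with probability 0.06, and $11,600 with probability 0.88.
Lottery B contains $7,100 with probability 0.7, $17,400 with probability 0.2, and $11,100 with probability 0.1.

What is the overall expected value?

EV(A) = 0.06 × 6400 + 0.06 × 4800 + 0.88 × 11600 = 384 + 288 + 10208 = 10880
EV(B) = 0.7 × 7100 + 0.2 × 17400 + 0.1 × 11100 = 4970 + 3480 + 1110 = 9560
Overall = 0.14 × 10880 + 0.86 × 9560 = 1523.2 + 8221.6 = 9744.8

$9,744.80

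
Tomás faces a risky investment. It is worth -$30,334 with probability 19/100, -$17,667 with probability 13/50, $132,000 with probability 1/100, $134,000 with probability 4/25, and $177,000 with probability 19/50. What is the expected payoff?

$79,663.12

EV = 19/100 × (-30334) + 13/50 × (-17667) + 1/100 × 132000 + 4/25 × 134000 + 19/50 × 177000 = -5763.46 − 4593.42 + 1320 + 21440 + 67260 = 79663.12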